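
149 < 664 True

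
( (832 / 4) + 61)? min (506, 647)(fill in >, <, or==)<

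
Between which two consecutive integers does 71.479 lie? 71 and 72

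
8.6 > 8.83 False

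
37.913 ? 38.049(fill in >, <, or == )<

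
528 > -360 True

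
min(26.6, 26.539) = 26.539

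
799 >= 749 True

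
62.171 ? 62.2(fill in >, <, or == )<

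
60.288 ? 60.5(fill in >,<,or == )<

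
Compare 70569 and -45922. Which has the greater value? 70569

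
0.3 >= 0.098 True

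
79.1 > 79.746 False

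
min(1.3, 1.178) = 1.178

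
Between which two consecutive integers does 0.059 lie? 0 and 1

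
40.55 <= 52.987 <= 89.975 True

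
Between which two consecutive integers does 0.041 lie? 0 and 1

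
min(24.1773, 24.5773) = 24.1773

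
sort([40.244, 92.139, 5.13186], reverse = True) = [92.139, 40.244, 5.13186]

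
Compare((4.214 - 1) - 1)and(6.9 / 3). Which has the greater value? (6.9 / 3)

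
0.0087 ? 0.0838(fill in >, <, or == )<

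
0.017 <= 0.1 True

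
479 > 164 True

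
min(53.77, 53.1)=53.1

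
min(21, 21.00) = 21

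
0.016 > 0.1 False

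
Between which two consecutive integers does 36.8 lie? 36 and 37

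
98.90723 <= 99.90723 True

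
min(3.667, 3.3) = 3.3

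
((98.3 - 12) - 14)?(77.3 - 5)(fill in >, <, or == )==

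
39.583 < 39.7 True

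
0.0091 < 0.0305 True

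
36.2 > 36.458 False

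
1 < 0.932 False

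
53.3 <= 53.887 True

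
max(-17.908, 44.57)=44.57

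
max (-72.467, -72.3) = -72.3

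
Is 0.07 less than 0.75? Yes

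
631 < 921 True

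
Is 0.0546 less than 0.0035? No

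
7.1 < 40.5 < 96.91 True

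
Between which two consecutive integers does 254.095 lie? 254 and 255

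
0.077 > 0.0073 True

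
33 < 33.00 False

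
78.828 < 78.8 False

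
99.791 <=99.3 False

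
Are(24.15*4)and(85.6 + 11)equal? Yes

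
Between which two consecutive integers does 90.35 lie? 90 and 91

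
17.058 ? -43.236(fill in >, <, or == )>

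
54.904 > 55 False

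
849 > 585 True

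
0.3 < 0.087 False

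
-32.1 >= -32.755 True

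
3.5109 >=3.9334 False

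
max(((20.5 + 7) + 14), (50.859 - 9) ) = 41.859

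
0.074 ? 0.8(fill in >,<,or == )<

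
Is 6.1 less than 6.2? Yes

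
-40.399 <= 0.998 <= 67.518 True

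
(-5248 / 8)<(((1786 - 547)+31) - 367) True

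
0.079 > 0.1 False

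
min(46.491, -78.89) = -78.89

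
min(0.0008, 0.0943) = 0.0008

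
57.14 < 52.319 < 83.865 False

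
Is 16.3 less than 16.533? Yes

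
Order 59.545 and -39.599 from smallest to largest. -39.599, 59.545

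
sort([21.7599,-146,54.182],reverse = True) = [54.182,21.7599,-146]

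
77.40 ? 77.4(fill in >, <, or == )==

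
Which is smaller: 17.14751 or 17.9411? 17.14751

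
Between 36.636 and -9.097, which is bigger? 36.636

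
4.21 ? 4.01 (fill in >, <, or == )>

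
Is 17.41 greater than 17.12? Yes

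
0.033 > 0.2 False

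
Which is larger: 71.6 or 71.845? 71.845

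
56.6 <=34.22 False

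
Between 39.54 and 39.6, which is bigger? 39.6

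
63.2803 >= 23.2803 True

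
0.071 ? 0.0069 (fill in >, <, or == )>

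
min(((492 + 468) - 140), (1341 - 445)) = 820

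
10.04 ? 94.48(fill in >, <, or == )<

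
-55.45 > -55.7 True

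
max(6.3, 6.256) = 6.3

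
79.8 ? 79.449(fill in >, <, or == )>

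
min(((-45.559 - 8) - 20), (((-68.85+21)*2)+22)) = -73.7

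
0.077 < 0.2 True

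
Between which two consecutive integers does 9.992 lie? 9 and 10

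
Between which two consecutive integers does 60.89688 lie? 60 and 61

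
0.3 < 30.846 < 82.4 True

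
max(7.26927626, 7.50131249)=7.50131249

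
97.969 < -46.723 False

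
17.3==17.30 True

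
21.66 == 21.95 False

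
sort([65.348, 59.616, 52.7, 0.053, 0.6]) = [0.053, 0.6, 52.7, 59.616, 65.348]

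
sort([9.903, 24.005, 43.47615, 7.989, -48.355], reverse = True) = [43.47615, 24.005, 9.903, 7.989, -48.355]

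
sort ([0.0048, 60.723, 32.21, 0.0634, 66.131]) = [0.0048, 0.0634, 32.21, 60.723, 66.131]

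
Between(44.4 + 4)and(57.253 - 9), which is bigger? (44.4 + 4)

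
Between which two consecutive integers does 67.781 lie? 67 and 68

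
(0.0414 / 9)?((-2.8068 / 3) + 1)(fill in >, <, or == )<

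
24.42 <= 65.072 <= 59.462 False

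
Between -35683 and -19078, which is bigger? -19078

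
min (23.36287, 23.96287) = 23.36287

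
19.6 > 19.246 True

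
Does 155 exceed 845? No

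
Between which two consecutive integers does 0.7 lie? 0 and 1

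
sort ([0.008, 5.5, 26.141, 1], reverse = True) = [26.141, 5.5, 1, 0.008]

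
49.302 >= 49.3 True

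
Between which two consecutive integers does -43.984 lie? -44 and -43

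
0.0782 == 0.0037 False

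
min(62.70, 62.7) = 62.70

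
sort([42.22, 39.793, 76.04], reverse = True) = [76.04, 42.22, 39.793]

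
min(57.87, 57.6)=57.6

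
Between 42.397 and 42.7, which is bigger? 42.7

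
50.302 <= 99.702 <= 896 True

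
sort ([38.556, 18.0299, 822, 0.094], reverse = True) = [822, 38.556, 18.0299, 0.094]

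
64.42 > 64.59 False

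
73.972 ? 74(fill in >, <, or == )<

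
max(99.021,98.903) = 99.021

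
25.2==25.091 False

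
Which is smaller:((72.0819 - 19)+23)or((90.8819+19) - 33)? ((72.0819 - 19)+23)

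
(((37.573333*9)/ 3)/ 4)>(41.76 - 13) False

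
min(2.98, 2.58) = 2.58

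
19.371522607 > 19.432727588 False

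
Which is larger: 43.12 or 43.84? 43.84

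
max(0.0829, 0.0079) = 0.0829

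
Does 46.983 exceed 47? No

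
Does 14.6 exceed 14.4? Yes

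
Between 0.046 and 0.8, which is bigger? 0.8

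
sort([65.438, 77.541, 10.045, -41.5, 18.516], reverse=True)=[77.541, 65.438, 18.516, 10.045, -41.5]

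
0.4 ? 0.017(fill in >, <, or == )>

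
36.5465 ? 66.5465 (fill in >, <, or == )<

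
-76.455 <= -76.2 True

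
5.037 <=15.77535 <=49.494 True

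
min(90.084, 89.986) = 89.986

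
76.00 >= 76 True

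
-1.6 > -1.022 False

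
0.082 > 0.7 False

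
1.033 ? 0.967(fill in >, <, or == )>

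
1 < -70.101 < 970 False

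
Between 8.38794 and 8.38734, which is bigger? 8.38794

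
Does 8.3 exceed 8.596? No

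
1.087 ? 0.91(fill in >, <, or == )>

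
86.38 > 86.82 False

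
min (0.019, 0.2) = 0.019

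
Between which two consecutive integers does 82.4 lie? 82 and 83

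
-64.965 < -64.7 True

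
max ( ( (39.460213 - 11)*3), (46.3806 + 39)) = 85.380639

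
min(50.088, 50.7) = 50.088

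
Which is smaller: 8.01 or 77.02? 8.01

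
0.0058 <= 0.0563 True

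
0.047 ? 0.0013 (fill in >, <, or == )>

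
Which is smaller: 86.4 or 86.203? 86.203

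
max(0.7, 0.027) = 0.7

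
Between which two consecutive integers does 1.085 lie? 1 and 2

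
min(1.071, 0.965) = 0.965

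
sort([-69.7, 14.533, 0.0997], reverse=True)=[14.533, 0.0997, -69.7]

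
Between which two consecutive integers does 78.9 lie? 78 and 79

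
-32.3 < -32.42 False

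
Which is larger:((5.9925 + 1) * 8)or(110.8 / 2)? ((5.9925 + 1) * 8)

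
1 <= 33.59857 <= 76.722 True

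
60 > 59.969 True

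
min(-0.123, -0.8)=-0.8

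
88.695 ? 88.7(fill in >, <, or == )<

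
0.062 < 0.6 True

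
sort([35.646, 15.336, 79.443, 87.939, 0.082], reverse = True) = [87.939, 79.443, 35.646, 15.336, 0.082]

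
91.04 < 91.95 True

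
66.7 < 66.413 False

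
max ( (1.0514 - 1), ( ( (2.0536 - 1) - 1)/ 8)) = 0.0514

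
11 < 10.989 False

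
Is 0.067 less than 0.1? Yes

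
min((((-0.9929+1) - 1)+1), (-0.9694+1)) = 0.0071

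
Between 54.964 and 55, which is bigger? 55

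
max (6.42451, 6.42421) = 6.42451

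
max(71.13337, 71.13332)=71.13337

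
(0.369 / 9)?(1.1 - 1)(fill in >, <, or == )<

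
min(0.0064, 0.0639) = 0.0064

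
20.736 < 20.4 False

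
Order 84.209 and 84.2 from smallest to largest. 84.2, 84.209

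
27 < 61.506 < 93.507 True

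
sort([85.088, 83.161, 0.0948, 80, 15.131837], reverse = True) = [85.088, 83.161, 80, 15.131837, 0.0948]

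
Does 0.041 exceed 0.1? No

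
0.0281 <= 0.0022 False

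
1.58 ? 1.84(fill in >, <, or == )<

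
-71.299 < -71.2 True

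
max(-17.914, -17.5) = -17.5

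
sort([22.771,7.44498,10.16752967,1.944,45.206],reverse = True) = [45.206,22.771,10.16752967,7.44498,1.944]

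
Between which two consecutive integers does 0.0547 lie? 0 and 1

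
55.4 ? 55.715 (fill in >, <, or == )<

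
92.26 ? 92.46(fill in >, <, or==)<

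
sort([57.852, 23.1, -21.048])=[-21.048, 23.1, 57.852]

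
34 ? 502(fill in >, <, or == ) <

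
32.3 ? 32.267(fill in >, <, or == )>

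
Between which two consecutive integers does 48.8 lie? 48 and 49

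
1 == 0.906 False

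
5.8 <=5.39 False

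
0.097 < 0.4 True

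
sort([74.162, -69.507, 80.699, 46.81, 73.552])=[-69.507, 46.81, 73.552, 74.162, 80.699]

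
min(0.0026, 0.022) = 0.0026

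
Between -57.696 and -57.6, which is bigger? -57.6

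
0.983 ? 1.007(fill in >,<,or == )<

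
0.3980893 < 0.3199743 False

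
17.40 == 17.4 True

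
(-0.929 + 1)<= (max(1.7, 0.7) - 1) True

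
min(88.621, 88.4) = 88.4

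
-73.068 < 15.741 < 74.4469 True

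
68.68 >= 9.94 True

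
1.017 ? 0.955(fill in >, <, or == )>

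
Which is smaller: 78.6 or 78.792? 78.6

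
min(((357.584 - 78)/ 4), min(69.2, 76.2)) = 69.2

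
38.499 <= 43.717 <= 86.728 True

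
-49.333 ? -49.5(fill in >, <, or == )>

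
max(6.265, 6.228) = 6.265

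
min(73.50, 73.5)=73.50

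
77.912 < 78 True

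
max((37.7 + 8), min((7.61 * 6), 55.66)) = 45.7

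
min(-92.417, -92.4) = -92.417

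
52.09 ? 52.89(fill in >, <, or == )<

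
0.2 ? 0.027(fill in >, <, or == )>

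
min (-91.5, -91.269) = -91.5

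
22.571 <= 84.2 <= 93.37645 True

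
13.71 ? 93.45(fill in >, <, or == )<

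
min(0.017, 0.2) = 0.017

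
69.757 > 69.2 True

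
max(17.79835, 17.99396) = 17.99396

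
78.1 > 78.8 False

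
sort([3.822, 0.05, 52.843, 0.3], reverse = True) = [52.843, 3.822, 0.3, 0.05]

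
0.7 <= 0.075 False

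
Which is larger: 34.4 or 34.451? 34.451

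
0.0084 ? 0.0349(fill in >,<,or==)<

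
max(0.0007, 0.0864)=0.0864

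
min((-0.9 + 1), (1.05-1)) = 0.05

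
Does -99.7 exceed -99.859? Yes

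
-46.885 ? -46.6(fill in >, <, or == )<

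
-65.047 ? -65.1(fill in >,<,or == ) >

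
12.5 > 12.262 True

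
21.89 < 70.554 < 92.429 True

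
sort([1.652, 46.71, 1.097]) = [1.097, 1.652, 46.71]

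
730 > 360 True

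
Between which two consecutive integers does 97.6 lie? 97 and 98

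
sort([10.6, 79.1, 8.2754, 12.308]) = [8.2754, 10.6, 12.308, 79.1]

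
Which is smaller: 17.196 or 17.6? 17.196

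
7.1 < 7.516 True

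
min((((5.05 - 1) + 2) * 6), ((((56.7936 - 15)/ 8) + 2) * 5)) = 36.121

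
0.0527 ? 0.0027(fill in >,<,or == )>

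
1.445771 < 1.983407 True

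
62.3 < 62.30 False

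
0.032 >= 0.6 False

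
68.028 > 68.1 False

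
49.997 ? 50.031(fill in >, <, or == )<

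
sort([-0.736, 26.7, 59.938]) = [-0.736, 26.7, 59.938]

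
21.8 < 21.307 False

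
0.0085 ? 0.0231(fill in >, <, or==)<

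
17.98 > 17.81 True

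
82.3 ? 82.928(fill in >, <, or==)<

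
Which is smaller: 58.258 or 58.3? 58.258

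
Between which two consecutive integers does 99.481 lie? 99 and 100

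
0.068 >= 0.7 False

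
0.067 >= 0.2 False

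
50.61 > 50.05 True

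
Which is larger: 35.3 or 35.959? 35.959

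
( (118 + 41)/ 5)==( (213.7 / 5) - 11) False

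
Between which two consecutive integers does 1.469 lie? 1 and 2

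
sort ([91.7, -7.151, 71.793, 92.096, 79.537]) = [-7.151, 71.793, 79.537, 91.7, 92.096]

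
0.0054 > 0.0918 False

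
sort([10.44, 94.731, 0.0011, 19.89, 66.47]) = [0.0011, 10.44, 19.89, 66.47, 94.731]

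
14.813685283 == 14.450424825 False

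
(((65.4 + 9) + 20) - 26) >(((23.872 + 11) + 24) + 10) False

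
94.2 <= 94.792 True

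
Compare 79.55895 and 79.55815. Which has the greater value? 79.55895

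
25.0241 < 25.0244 True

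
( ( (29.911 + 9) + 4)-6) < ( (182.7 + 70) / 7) False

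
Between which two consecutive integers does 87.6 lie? 87 and 88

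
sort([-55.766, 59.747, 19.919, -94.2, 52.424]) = [-94.2, -55.766, 19.919, 52.424, 59.747]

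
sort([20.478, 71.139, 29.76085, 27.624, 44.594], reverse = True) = [71.139, 44.594, 29.76085, 27.624, 20.478]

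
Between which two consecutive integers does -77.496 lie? -78 and -77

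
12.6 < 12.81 True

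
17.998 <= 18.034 True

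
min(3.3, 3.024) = 3.024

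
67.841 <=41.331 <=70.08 False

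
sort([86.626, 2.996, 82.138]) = [2.996, 82.138, 86.626]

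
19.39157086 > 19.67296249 False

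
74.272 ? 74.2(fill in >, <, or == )>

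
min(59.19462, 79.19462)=59.19462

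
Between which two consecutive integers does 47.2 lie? 47 and 48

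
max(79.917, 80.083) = 80.083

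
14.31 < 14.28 False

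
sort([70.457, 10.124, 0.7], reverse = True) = [70.457, 10.124, 0.7]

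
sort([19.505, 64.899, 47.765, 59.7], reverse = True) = [64.899, 59.7, 47.765, 19.505]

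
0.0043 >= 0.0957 False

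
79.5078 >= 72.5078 True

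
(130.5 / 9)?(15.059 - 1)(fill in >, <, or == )>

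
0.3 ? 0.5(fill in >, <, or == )<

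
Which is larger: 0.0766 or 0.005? 0.0766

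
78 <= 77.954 False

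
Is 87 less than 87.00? No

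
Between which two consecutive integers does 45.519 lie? 45 and 46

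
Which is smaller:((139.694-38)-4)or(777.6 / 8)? (777.6 / 8)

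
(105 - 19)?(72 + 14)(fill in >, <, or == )==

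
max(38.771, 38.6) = 38.771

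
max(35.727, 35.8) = 35.8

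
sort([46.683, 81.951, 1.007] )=[1.007, 46.683, 81.951]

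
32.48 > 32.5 False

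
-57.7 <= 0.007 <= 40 True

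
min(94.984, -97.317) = -97.317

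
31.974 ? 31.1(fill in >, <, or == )>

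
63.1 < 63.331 True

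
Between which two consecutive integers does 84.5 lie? 84 and 85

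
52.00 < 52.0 False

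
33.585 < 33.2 False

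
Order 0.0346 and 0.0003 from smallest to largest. 0.0003, 0.0346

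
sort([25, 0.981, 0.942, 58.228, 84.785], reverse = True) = [84.785, 58.228, 25, 0.981, 0.942]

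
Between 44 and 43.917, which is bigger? 44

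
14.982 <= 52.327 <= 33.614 False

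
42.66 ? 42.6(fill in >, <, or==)>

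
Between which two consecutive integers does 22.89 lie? 22 and 23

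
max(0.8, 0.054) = 0.8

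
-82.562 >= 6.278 False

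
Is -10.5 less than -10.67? No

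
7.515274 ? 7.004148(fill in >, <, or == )>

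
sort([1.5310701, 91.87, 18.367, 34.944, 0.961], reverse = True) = [91.87, 34.944, 18.367, 1.5310701, 0.961]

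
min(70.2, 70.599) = 70.2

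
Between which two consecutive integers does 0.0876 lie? 0 and 1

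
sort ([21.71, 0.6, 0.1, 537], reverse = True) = [537, 21.71, 0.6, 0.1]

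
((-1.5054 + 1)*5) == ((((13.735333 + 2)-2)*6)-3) False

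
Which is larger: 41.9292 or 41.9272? 41.9292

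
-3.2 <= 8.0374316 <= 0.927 False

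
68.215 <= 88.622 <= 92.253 True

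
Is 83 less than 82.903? No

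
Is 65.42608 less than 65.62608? Yes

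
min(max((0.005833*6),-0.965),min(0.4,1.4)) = 0.034998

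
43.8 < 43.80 False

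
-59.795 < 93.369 True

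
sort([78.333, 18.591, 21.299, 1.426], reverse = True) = [78.333, 21.299, 18.591, 1.426]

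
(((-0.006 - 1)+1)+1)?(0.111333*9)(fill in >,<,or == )<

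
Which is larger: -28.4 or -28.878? -28.4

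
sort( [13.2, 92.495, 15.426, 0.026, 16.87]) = [0.026, 13.2, 15.426, 16.87, 92.495]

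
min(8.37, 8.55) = 8.37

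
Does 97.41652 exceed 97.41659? No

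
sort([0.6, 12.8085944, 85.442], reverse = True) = [85.442, 12.8085944, 0.6]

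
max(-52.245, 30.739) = 30.739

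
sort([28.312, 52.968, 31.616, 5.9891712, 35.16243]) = [5.9891712, 28.312, 31.616, 35.16243, 52.968]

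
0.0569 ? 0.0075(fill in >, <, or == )>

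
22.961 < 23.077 True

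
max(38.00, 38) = 38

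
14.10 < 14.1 False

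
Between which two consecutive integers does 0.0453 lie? 0 and 1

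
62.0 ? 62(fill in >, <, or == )==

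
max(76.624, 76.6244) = 76.6244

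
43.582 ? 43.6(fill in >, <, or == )<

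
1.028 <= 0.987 False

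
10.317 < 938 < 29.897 False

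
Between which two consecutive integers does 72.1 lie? 72 and 73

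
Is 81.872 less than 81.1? No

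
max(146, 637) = 637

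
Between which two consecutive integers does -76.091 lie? -77 and -76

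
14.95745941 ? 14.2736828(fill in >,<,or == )>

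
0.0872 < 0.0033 False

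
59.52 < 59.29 False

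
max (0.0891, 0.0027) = 0.0891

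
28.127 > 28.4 False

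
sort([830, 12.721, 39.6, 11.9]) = [11.9, 12.721, 39.6, 830]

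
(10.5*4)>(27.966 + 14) True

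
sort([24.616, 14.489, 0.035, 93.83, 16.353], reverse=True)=[93.83, 24.616, 16.353, 14.489, 0.035]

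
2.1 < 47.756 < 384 True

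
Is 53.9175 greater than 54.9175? No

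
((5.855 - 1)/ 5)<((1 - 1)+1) True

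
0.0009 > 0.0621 False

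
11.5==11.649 False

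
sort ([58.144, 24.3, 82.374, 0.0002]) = [0.0002, 24.3, 58.144, 82.374]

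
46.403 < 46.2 False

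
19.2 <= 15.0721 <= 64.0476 False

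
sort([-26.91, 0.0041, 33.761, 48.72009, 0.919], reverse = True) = [48.72009, 33.761, 0.919, 0.0041, -26.91]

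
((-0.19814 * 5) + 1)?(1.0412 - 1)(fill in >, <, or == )<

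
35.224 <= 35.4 True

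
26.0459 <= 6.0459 False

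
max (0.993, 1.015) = 1.015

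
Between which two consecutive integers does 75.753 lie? 75 and 76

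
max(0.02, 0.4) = 0.4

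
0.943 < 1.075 True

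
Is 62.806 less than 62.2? No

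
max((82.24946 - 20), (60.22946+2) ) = 62.24946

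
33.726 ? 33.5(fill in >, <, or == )>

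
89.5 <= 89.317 False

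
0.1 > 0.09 True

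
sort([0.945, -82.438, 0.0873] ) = [-82.438, 0.0873, 0.945]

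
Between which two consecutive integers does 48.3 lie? 48 and 49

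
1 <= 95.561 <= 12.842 False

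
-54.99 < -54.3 True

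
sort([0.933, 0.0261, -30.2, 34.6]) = [-30.2, 0.0261, 0.933, 34.6]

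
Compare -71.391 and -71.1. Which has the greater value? -71.1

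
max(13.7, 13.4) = 13.7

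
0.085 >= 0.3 False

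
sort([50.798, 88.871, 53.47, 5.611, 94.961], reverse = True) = [94.961, 88.871, 53.47, 50.798, 5.611]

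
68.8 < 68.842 True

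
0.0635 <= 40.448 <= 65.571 True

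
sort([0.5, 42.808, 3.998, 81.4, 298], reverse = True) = [298, 81.4, 42.808, 3.998, 0.5]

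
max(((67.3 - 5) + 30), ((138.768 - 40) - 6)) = 92.768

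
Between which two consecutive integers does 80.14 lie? 80 and 81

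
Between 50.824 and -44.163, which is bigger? 50.824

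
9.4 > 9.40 False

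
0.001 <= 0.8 True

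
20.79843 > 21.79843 False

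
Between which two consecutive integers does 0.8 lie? 0 and 1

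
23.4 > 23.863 False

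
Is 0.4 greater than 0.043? Yes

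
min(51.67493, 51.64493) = 51.64493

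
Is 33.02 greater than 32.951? Yes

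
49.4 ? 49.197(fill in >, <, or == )>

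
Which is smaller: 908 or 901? 901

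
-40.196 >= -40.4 True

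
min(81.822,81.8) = 81.8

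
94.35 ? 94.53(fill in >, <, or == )<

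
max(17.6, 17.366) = 17.6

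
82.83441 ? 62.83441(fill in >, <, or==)>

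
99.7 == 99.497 False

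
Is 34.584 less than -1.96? No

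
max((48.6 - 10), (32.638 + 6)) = 38.638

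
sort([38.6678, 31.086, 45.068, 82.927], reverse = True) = [82.927, 45.068, 38.6678, 31.086]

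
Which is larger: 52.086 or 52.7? 52.7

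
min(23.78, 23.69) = 23.69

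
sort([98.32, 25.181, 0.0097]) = [0.0097, 25.181, 98.32]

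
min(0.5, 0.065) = 0.065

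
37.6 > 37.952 False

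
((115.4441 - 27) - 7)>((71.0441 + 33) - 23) True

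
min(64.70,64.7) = 64.70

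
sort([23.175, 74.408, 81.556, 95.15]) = [23.175, 74.408, 81.556, 95.15]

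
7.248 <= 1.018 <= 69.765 False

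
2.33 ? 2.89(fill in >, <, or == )<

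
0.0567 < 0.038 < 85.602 False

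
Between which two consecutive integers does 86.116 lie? 86 and 87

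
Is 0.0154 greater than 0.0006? Yes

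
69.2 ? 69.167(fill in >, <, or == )>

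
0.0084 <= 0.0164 True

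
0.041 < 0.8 True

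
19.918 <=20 True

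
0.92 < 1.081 True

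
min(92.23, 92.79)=92.23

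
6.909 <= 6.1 False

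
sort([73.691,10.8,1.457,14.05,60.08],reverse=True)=[73.691,60.08,14.05,10.8,1.457]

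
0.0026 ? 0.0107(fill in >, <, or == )<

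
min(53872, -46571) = -46571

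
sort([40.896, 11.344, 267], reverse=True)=[267, 40.896, 11.344]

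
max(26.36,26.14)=26.36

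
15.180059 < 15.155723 False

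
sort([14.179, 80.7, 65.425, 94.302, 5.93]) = [5.93, 14.179, 65.425, 80.7, 94.302]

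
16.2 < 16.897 True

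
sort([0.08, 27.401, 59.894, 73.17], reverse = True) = [73.17, 59.894, 27.401, 0.08]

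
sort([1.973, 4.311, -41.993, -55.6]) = [-55.6, -41.993, 1.973, 4.311]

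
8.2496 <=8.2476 False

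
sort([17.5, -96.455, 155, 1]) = [-96.455, 1, 17.5, 155]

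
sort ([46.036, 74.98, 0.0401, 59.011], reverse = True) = [74.98, 59.011, 46.036, 0.0401]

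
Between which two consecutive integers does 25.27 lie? 25 and 26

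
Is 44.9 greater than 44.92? No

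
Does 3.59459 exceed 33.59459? No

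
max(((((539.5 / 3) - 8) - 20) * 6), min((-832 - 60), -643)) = 911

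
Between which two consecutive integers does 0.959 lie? 0 and 1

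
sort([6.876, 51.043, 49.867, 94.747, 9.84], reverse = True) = [94.747, 51.043, 49.867, 9.84, 6.876]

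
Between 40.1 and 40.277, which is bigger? 40.277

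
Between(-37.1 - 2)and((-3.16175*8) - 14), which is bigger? (-37.1 - 2)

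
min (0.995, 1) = 0.995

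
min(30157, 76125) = 30157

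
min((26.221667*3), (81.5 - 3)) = 78.5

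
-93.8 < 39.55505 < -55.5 False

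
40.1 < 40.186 True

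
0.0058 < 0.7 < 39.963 True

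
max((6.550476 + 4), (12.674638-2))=10.674638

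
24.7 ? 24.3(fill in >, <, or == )>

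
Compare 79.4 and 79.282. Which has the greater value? 79.4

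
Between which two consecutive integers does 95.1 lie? 95 and 96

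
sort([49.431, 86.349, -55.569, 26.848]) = [-55.569, 26.848, 49.431, 86.349]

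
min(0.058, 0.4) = 0.058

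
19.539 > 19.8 False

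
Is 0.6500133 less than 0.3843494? No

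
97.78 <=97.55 False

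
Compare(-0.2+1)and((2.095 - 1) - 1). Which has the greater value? (-0.2+1)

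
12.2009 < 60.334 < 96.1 True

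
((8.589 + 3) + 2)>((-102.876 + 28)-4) True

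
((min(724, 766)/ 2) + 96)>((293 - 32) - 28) True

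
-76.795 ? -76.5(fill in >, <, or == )<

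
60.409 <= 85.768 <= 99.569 True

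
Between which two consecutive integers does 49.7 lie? 49 and 50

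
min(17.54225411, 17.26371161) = 17.26371161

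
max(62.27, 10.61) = 62.27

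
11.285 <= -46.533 False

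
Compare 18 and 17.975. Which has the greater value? 18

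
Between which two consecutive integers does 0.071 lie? 0 and 1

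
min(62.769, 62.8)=62.769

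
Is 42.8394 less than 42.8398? Yes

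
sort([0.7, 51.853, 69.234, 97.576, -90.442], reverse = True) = [97.576, 69.234, 51.853, 0.7, -90.442]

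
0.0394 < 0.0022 False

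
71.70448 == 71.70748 False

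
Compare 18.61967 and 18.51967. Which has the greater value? 18.61967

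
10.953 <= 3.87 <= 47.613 False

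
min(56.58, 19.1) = 19.1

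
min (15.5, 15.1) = 15.1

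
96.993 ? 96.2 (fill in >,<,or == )>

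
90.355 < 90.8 True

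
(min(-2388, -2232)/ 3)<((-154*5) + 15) True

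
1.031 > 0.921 True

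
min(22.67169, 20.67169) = 20.67169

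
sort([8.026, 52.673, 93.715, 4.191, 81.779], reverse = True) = [93.715, 81.779, 52.673, 8.026, 4.191]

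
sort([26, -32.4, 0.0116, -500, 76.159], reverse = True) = [76.159, 26, 0.0116, -32.4, -500]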